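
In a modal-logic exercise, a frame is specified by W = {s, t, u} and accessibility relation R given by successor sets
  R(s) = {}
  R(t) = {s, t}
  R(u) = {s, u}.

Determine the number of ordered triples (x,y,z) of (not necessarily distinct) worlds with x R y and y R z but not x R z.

0

R is transitive; there are no such tuples.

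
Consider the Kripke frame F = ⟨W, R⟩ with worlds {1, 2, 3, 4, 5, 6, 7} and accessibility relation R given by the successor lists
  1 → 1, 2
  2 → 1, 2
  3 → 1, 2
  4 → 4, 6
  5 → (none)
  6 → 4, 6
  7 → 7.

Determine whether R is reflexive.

Reflexive: no — 3 is not related to itself.

No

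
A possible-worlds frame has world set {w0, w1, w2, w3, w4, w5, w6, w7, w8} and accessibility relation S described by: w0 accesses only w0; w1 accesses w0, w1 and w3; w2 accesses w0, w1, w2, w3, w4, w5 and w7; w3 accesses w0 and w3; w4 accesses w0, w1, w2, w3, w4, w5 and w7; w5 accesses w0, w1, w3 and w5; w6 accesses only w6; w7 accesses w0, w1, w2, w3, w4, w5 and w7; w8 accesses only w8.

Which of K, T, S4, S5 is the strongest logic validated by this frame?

S4

Reflexive (axiom T): yes — every world is S-related to itself.
Transitive (axiom 4): yes — every two-step S-path is closed by a direct edge.
Euclidean (axiom 5): no — w1 S w0 and w1 S w3, but not w0 S w3.
So F validates K, T, S4; S5 would additionally require S to be Euclidean. The strongest is S4.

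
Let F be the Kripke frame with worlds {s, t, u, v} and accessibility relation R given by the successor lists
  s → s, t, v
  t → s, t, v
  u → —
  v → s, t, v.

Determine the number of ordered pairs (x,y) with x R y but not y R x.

0

R is symmetric; there are no such tuples.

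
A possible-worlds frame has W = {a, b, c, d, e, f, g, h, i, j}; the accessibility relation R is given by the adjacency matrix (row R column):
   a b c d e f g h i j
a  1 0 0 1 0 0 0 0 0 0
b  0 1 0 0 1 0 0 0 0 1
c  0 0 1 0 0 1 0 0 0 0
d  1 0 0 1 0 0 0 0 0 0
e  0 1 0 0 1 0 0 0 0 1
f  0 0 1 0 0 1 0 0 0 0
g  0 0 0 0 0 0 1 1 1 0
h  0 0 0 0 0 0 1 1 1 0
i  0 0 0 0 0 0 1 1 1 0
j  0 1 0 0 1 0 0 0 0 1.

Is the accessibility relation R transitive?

Yes

Transitive: yes — every two-step R-path is closed by a direct edge.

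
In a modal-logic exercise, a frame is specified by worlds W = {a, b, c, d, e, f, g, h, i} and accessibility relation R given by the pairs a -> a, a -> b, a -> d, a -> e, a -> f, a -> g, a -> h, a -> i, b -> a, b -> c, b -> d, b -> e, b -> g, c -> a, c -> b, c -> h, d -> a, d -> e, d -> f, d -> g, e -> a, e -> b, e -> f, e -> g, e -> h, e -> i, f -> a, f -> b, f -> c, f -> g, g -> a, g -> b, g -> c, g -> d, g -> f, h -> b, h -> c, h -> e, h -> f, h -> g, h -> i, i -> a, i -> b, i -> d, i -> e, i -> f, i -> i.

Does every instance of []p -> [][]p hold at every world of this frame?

No

By correspondence theory, 4 is valid on a frame iff R is transitive.
Transitive: no — a R b and b R c, but not a R c.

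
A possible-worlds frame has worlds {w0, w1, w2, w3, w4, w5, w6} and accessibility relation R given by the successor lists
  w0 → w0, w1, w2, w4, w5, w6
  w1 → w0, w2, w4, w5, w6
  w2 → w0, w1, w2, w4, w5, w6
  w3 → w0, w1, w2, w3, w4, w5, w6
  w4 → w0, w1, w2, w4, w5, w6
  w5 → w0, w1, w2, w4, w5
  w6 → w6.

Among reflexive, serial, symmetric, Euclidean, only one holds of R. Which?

Reflexive: no — w1 is not related to itself.
Serial: yes — every world has a successor (e.g. w0 R w0).
Symmetric: no — w0 R w6 but not w6 R w0.
Euclidean: no — w0 R w5 and w0 R w6, but not w5 R w6.
Only serial holds.

serial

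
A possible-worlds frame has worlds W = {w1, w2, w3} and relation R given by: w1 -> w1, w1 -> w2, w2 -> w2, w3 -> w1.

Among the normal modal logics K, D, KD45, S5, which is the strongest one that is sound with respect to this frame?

Serial (axiom D): yes — every world has a successor (e.g. w1 R w1).
Euclidean (axiom 5): no — w1 R w2 and w1 R w1, but not w2 R w1.
Transitive (axiom 4): no — w3 R w1 and w1 R w2, but not w3 R w2.
Reflexive (axiom T): no — w3 is not related to itself.
So F validates K, D; KD45 would additionally require R to be Euclidean and transitive. The strongest is D.

D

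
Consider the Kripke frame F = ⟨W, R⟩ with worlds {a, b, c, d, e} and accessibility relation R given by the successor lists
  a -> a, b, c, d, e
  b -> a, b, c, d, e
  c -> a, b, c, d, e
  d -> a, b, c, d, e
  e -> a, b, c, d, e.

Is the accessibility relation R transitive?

Yes

Transitive: yes — every two-step R-path is closed by a direct edge.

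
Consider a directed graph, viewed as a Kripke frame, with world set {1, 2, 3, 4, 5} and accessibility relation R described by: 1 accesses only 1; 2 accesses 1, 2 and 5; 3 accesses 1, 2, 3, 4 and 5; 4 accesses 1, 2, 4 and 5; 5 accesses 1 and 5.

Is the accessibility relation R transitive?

Transitive: yes — every two-step R-path is closed by a direct edge.

Yes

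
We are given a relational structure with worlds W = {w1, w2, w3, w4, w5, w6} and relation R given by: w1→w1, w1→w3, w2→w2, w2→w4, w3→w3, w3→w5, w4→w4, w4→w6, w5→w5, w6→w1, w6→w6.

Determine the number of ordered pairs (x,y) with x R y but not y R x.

Enumerating: (w1,w3), (w2,w4), (w3,w5), (w4,w6), (w6,w1).

5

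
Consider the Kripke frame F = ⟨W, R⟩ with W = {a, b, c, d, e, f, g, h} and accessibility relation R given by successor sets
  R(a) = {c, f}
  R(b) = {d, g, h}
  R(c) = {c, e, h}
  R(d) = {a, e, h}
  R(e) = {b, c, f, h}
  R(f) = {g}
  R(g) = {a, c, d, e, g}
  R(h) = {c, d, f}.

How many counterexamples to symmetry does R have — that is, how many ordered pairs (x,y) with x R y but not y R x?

16

Enumerating: (a,c), (a,f), (b,d), (b,g), (b,h), (d,a), (d,e), (e,b), (e,f), (e,h), (f,g), (g,a), (g,c), (g,d), (g,e), (h,f).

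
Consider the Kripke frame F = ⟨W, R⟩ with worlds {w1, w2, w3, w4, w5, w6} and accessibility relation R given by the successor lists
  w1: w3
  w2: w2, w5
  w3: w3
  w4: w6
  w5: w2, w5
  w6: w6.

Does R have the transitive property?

Yes

Transitive: yes — every two-step R-path is closed by a direct edge.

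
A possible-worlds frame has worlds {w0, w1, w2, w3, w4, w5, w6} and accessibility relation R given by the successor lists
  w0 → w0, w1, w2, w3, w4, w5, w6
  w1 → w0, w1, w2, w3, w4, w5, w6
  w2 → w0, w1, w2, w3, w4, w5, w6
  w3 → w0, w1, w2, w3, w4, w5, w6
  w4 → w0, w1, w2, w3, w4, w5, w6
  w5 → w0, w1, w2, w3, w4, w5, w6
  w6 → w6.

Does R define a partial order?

Reflexive: yes — every world is R-related to itself.
Transitive: yes — every two-step R-path is closed by a direct edge.
Antisymmetric: no — w0 R w1 and w1 R w0 with w0 ≠ w1.
So R is not a partial order.

No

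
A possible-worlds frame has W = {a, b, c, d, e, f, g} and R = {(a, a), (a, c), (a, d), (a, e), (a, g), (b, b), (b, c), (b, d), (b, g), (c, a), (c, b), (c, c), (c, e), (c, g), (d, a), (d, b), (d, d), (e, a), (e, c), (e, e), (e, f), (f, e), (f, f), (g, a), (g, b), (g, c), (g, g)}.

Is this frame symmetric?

Symmetric: yes — every pair in R has its reverse in R.

Yes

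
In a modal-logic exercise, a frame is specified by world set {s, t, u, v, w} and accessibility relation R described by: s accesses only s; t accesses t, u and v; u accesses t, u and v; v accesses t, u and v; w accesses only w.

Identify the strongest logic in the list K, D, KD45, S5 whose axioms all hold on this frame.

Serial (axiom D): yes — every world has a successor (e.g. s R s).
Euclidean (axiom 5): yes — any two successors of a common world are R-related.
Transitive (axiom 4): yes — every two-step R-path is closed by a direct edge.
Reflexive (axiom T): yes — every world is R-related to itself.
So F validates K, D, KD45, S5. The strongest is S5.

S5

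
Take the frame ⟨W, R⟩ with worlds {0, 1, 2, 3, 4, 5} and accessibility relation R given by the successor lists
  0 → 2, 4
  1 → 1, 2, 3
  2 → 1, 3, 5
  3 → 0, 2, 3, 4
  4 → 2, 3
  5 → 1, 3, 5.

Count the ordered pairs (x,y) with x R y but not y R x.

8

Enumerating: (0,2), (0,4), (1,3), (2,5), (3,0), (4,2), (5,1), (5,3).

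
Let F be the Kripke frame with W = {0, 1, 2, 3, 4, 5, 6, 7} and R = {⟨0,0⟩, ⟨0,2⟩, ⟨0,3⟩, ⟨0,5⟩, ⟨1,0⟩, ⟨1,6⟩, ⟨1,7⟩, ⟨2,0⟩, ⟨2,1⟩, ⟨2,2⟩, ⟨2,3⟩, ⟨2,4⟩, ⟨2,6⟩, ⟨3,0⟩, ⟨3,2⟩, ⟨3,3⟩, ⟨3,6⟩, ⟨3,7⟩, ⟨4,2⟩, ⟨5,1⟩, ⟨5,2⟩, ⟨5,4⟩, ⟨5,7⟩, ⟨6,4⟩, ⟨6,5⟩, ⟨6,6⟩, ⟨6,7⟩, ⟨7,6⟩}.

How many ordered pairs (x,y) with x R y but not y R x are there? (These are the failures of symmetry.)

14

Enumerating: (0,5), (1,0), (1,6), (1,7), (2,1), (2,6), (3,6), (3,7), (5,1), (5,2), (5,4), (5,7), (6,4), (6,5).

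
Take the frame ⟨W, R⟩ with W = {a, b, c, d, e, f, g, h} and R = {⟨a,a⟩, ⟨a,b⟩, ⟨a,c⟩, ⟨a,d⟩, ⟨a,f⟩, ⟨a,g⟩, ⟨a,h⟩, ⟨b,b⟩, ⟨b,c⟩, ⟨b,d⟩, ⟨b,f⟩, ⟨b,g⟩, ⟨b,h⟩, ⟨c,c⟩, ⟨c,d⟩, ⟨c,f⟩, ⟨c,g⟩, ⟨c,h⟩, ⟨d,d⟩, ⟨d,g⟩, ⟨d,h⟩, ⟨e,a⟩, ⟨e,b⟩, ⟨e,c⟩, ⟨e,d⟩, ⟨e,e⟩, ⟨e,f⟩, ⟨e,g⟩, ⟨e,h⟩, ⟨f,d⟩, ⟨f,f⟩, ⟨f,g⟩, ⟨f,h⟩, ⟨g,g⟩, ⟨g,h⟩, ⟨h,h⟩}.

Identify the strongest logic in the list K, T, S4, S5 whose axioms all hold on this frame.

S4

Reflexive (axiom T): yes — every world is R-related to itself.
Transitive (axiom 4): yes — every two-step R-path is closed by a direct edge.
Euclidean (axiom 5): no — a R c and a R b, but not c R b.
So F validates K, T, S4; S5 would additionally require R to be Euclidean. The strongest is S4.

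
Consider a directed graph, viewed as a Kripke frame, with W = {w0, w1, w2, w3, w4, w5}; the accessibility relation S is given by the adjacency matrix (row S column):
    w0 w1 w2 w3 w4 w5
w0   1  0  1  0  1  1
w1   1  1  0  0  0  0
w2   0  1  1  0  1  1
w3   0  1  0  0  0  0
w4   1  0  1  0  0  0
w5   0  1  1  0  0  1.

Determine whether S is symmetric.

No

Symmetric: no — w0 S w2 but not w2 S w0.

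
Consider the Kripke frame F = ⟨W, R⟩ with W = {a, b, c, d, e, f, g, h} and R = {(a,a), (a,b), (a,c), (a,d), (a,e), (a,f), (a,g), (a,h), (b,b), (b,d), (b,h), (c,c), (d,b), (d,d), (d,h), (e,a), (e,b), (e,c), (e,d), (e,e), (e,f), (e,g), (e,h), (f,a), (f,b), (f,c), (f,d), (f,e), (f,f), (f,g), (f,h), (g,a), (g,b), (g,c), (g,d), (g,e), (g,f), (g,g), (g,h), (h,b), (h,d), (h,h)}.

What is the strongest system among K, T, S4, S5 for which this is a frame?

S4

Reflexive (axiom T): yes — every world is R-related to itself.
Transitive (axiom 4): yes — every two-step R-path is closed by a direct edge.
Euclidean (axiom 5): no — a R b and a R c, but not b R c.
So F validates K, T, S4; S5 would additionally require R to be Euclidean. The strongest is S4.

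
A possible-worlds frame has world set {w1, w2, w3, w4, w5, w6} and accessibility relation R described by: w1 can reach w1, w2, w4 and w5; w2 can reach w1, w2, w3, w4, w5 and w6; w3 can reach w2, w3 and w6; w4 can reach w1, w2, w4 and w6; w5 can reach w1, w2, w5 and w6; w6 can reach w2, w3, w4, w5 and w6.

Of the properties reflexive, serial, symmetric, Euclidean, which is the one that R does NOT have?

Euclidean

Reflexive: yes — every world is R-related to itself.
Serial: yes — every world has a successor (e.g. w1 R w1).
Symmetric: yes — every pair in R has its reverse in R.
Euclidean: no — w1 R w4 and w1 R w5, but not w4 R w5.
Only Euclidean fails.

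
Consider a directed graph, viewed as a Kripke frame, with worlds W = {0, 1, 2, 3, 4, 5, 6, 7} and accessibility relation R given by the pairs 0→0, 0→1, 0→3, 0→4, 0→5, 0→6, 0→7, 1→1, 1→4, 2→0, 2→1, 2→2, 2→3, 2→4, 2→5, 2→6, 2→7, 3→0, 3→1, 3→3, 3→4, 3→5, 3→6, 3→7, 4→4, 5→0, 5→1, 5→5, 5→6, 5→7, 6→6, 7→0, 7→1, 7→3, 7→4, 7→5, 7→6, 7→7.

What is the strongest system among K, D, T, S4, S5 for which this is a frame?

Serial (axiom D): yes — every world has a successor (e.g. 0 R 0).
Reflexive (axiom T): yes — every world is R-related to itself.
Transitive (axiom 4): no — 5 R 0 and 0 R 3, but not 5 R 3.
Euclidean (axiom 5): no — 0 R 1 and 0 R 3, but not 1 R 3.
So F validates K, D, T; S4 would additionally require R to be transitive. The strongest is T.

T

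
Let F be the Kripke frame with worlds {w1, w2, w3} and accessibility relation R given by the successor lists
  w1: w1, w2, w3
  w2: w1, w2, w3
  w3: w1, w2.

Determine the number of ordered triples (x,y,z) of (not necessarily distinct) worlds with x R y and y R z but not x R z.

Enumerating: (w3,w1,w3), (w3,w2,w3).

2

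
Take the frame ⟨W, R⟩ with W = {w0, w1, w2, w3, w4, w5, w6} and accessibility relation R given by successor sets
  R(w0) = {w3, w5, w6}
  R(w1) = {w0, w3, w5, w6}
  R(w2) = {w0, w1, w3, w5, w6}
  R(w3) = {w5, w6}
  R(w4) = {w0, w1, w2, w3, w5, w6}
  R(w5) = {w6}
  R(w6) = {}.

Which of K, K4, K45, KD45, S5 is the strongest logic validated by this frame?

Transitive (axiom 4): yes — every two-step R-path is closed by a direct edge.
Euclidean (axiom 5): no — w0 R w5 and w0 R w3, but not w5 R w3.
Serial (axiom D): no — w6 has no R-successor.
Reflexive (axiom T): no — w0 is not related to itself.
So F validates K, K4; K45 would additionally require R to be Euclidean. The strongest is K4.

K4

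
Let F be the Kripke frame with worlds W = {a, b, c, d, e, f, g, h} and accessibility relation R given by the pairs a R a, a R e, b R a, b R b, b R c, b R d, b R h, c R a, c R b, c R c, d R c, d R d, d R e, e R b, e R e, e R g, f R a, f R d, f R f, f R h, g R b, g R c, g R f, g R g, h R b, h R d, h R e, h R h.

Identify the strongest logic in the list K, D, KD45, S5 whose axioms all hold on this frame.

Serial (axiom D): yes — every world has a successor (e.g. a R a).
Euclidean (axiom 5): no — b R a and b R c, but not a R c.
Transitive (axiom 4): no — a R e and e R b, but not a R b.
Reflexive (axiom T): yes — every world is R-related to itself.
So F validates K, D; KD45 would additionally require R to be Euclidean and transitive. The strongest is D.

D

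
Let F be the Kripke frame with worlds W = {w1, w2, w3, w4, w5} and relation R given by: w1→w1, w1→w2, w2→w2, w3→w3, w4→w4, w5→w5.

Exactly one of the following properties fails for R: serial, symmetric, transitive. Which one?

symmetric

Serial: yes — every world has a successor (e.g. w1 R w1).
Symmetric: no — w1 R w2 but not w2 R w1.
Transitive: yes — every two-step R-path is closed by a direct edge.
Only symmetric fails.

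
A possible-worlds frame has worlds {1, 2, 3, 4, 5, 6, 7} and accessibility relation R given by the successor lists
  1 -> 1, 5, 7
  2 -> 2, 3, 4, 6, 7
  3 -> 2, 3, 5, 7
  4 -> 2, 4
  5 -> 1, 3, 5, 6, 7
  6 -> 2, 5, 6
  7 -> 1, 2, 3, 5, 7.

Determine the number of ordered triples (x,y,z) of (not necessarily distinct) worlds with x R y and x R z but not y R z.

28

Enumerating: (2,3,4), (2,3,6), (2,4,3), (2,4,6), (2,4,7), (2,6,3), (2,6,4), (2,6,7), (2,7,4), (2,7,6), (3,2,5), (3,5,2), … and 16 more.
Total: 28.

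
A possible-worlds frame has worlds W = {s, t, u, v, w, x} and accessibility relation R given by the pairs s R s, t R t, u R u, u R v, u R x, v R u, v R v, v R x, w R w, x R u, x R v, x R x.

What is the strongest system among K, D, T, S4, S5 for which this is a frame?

Serial (axiom D): yes — every world has a successor (e.g. s R s).
Reflexive (axiom T): yes — every world is R-related to itself.
Transitive (axiom 4): yes — every two-step R-path is closed by a direct edge.
Euclidean (axiom 5): yes — any two successors of a common world are R-related.
So F validates K, D, T, S4, S5. The strongest is S5.

S5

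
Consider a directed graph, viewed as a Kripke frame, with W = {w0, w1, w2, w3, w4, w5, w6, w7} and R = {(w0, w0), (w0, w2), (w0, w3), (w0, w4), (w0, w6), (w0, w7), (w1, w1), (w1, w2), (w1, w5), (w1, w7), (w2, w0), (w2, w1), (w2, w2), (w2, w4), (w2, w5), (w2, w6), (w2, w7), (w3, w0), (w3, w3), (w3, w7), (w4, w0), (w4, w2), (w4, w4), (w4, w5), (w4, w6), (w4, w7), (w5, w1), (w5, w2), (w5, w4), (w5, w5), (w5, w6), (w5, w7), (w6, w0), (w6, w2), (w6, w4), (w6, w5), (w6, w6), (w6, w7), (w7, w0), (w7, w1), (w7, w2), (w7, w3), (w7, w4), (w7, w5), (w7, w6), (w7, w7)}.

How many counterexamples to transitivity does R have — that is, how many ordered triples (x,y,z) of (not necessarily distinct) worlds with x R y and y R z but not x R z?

Enumerating: (w0,w2,w1), (w0,w2,w5), (w0,w4,w5), (w0,w6,w5), (w0,w7,w1), (w0,w7,w5), (w1,w2,w0), (w1,w2,w4), (w1,w2,w6), (w1,w5,w4), (w1,w5,w6), (w1,w7,w0), … and 28 more.
Total: 40.

40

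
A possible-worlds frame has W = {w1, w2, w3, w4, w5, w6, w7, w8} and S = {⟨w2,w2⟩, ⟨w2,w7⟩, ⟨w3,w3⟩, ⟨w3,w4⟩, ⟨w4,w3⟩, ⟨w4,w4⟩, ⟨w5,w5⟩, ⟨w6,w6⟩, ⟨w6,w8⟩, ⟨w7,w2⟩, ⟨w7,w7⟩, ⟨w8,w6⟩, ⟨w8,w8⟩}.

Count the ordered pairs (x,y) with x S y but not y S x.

0

S is symmetric; there are no such tuples.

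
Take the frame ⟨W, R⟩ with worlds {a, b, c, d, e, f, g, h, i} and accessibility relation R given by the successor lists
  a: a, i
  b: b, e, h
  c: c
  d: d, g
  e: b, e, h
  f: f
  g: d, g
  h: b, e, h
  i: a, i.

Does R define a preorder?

Yes

Reflexive: yes — every world is R-related to itself.
Transitive: yes — every two-step R-path is closed by a direct edge.
So R is a preorder.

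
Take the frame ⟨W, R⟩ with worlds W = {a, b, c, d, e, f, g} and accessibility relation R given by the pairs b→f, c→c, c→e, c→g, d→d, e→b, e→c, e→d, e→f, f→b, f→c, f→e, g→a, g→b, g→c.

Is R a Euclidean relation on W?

Euclidean: no — c R e and c R g, but not e R g.

No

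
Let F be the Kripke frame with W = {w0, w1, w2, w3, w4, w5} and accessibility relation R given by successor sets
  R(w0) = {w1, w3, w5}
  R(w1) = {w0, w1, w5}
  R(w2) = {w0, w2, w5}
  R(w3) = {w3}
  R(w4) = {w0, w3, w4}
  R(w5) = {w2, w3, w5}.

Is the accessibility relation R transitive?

No

Transitive: no — w0 R w5 and w5 R w2, but not w0 R w2.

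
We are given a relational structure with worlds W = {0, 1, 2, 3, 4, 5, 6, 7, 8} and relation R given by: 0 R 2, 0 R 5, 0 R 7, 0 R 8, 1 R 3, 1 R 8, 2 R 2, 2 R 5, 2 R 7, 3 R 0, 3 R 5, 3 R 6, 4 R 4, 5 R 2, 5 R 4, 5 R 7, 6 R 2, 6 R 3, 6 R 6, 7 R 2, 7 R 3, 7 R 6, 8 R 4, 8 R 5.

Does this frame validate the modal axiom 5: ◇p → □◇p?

No

By correspondence theory, 5 is valid on a frame iff R is Euclidean.
Euclidean: no — 0 R 2 and 0 R 8, but not 2 R 8.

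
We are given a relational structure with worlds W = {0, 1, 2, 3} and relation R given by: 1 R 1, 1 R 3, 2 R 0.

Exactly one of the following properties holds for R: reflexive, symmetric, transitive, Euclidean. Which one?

Reflexive: no — 0 is not related to itself.
Symmetric: no — 1 R 3 but not 3 R 1.
Transitive: yes — every two-step R-path is closed by a direct edge.
Euclidean: no — 1 R 3 and 1 R 1, but not 3 R 1.
Only transitive holds.

transitive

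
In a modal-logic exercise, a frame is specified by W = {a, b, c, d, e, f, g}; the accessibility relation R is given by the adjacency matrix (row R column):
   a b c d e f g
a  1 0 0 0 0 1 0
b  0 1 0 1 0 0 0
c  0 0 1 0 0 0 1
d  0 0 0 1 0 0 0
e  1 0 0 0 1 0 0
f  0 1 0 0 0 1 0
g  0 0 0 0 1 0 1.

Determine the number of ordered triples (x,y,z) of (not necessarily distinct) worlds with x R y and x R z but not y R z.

6

Enumerating: (a,f,a), (b,d,b), (c,g,c), (e,a,e), (f,b,f), (g,e,g).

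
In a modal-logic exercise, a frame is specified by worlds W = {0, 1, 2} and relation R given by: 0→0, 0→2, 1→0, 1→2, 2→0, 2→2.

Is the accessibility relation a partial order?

No

Reflexive: no — 1 is not related to itself.
Transitive: yes — every two-step R-path is closed by a direct edge.
Antisymmetric: no — 0 R 2 and 2 R 0 with 0 ≠ 2.
So R is not a partial order.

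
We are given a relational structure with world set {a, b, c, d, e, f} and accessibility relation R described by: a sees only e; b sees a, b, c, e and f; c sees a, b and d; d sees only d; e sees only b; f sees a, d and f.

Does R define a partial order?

Reflexive: no — a is not related to itself.
Transitive: no — a R e and e R b, but not a R b.
Antisymmetric: no — b R c and c R b with b ≠ c.
So R is not a partial order.

No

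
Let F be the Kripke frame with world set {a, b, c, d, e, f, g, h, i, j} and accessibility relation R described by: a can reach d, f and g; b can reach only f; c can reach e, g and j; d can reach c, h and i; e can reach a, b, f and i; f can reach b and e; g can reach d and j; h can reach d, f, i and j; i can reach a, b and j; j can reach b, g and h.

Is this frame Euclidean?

Euclidean: no — a R d and a R f, but not d R f.

No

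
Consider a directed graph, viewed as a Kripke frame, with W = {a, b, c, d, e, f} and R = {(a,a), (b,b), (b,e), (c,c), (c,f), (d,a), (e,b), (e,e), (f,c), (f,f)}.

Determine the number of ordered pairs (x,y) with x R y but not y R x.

Enumerating: (d,a).

1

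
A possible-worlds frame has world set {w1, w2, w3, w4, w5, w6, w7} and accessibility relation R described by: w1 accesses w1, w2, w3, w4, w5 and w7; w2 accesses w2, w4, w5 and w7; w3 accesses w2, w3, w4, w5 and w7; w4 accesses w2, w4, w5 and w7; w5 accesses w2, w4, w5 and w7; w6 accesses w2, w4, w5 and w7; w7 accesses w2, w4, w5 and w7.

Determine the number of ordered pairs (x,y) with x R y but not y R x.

13

Enumerating: (w1,w2), (w1,w3), (w1,w4), (w1,w5), (w1,w7), (w3,w2), (w3,w4), (w3,w5), (w3,w7), (w6,w2), (w6,w4), (w6,w5), (w6,w7).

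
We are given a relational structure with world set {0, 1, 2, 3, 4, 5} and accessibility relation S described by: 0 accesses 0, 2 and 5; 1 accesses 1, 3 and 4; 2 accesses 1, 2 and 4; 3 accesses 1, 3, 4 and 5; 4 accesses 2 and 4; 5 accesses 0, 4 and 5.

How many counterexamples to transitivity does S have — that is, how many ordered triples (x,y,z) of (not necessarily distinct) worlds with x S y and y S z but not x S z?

Enumerating: (0,2,1), (0,2,4), (0,5,4), (1,3,5), (1,4,2), (2,1,3), (3,4,2), (3,5,0), (4,2,1), (5,0,2), (5,4,2).

11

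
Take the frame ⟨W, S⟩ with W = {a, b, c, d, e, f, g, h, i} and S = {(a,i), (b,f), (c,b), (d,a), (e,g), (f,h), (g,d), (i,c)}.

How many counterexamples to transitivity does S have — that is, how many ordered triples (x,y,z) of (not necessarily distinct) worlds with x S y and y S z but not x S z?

7

Enumerating: (a,i,c), (b,f,h), (c,b,f), (d,a,i), (e,g,d), (g,d,a), (i,c,b).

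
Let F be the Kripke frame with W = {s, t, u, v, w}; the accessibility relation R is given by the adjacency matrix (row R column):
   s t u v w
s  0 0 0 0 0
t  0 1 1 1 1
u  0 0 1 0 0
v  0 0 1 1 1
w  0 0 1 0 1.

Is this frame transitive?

Transitive: yes — every two-step R-path is closed by a direct edge.

Yes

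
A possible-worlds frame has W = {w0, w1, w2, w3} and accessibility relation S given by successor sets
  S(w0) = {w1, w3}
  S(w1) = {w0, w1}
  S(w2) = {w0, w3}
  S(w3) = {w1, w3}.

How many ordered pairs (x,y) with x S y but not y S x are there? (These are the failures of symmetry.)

Enumerating: (w0,w3), (w2,w0), (w2,w3), (w3,w1).

4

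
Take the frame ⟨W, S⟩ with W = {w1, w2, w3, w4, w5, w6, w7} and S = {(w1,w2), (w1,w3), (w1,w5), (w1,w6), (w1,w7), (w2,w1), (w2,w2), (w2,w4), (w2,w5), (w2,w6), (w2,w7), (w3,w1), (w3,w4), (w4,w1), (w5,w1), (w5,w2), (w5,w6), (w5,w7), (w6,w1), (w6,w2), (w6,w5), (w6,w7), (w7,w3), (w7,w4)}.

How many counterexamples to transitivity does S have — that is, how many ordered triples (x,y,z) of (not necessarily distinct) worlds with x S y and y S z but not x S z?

35

Enumerating: (w1,w2,w1), (w1,w2,w4), (w1,w3,w1), (w1,w3,w4), (w1,w5,w1), (w1,w6,w1), (w1,w7,w4), (w2,w1,w3), (w2,w7,w3), (w3,w1,w2), (w3,w1,w3), (w3,w1,w5), … and 23 more.
Total: 35.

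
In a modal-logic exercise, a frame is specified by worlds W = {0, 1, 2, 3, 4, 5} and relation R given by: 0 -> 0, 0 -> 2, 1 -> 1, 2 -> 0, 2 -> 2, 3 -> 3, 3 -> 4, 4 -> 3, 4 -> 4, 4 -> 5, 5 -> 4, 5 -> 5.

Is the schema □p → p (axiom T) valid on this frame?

Axiom T corresponds to the accessibility relation being reflexive.
Reflexive: yes — every world is R-related to itself.

Yes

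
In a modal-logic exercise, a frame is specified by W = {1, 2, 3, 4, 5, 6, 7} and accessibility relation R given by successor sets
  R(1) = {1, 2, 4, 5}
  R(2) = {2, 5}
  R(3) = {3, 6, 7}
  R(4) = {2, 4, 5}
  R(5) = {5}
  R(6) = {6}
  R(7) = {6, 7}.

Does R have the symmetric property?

No

Symmetric: no — 1 R 2 but not 2 R 1.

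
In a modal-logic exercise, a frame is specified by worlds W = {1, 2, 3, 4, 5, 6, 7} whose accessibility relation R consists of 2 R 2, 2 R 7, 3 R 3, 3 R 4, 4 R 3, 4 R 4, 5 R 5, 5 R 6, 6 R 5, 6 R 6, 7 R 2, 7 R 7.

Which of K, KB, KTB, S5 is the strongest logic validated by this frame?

KB

Symmetric (axiom B): yes — every pair in R has its reverse in R.
Reflexive (axiom T): no — 1 is not related to itself.
Euclidean (axiom 5): yes — any two successors of a common world are R-related.
So F validates K, KB; KTB would additionally require R to be reflexive. The strongest is KB.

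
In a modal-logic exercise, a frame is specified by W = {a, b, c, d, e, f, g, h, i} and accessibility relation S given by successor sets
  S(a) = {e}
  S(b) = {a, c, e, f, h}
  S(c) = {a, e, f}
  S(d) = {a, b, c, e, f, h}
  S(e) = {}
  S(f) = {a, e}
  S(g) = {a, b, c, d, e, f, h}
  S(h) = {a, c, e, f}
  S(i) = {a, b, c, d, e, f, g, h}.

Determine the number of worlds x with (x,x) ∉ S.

Enumerating: a, b, c, d, e, f, g, h, i.

9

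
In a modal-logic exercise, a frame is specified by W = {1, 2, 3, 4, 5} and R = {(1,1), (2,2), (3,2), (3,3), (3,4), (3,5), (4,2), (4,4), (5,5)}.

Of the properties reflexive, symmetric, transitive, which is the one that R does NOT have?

symmetric

Reflexive: yes — every world is R-related to itself.
Symmetric: no — 3 R 2 but not 2 R 3.
Transitive: yes — every two-step R-path is closed by a direct edge.
Only symmetric fails.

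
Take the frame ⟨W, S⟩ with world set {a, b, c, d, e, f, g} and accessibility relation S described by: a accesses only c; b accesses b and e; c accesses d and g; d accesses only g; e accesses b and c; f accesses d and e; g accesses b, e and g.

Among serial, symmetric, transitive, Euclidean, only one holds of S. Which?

Serial: yes — every world has a successor (e.g. a S c).
Symmetric: no — a S c but not c S a.
Transitive: no — a S c and c S d, but not a S d.
Euclidean: no — c S g and c S d, but not g S d.
Only serial holds.

serial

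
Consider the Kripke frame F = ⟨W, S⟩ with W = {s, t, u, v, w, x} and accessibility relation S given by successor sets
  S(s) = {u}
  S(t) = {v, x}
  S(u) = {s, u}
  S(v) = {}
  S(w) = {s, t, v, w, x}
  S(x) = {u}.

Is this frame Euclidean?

No

Euclidean: no — t S v and t S x, but not v S x.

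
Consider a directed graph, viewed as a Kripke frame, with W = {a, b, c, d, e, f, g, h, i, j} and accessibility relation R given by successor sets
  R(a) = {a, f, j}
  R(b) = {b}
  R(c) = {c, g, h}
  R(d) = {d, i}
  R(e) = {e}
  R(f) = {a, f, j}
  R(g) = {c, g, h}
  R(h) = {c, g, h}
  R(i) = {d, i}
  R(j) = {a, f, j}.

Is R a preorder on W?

Yes

Reflexive: yes — every world is R-related to itself.
Transitive: yes — every two-step R-path is closed by a direct edge.
So R is a preorder.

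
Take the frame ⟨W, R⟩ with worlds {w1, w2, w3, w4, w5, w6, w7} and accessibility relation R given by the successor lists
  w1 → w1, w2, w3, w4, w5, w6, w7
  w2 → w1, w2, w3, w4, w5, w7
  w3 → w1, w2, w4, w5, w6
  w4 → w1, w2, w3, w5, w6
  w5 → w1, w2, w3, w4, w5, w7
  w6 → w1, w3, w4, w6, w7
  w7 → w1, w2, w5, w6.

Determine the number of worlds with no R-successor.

R is serial; there are no such worlds.

0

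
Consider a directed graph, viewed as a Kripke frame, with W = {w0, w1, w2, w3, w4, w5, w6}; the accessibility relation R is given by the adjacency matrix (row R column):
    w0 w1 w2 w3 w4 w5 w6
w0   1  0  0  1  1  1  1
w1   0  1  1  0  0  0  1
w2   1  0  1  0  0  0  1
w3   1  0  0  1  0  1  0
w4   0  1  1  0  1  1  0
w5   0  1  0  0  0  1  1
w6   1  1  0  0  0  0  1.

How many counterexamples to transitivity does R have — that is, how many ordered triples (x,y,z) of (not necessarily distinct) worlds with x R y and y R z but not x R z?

Enumerating: (w0,w4,w1), (w0,w4,w2), (w0,w5,w1), (w0,w6,w1), (w1,w2,w0), (w1,w6,w0), (w2,w0,w3), (w2,w0,w4), (w2,w0,w5), (w2,w6,w1), (w3,w0,w4), (w3,w0,w6), … and 12 more.
Total: 24.

24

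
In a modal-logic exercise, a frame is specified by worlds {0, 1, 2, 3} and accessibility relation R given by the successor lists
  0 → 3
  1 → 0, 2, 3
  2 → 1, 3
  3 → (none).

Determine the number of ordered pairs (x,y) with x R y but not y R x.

Enumerating: (0,3), (1,0), (1,3), (2,3).

4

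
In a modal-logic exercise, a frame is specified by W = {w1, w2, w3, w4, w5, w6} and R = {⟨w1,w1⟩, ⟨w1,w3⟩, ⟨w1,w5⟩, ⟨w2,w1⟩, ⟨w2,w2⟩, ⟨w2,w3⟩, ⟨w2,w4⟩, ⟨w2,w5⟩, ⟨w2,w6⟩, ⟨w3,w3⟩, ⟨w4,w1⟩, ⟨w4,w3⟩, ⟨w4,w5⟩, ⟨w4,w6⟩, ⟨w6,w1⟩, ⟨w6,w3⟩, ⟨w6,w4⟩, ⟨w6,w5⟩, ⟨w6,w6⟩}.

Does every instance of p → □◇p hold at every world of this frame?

By correspondence theory, B is valid on a frame iff R is symmetric.
Symmetric: no — w1 R w3 but not w3 R w1.

No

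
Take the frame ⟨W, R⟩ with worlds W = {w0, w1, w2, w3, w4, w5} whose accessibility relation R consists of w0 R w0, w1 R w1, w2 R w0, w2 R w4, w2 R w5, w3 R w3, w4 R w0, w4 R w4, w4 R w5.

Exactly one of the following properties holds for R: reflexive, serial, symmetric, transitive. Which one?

transitive

Reflexive: no — w2 is not related to itself.
Serial: no — w5 has no R-successor.
Symmetric: no — w2 R w0 but not w0 R w2.
Transitive: yes — every two-step R-path is closed by a direct edge.
Only transitive holds.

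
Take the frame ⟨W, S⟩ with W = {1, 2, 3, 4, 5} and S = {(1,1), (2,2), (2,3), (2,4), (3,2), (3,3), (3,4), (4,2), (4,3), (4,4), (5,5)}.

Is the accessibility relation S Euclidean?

Euclidean: yes — any two successors of a common world are S-related.

Yes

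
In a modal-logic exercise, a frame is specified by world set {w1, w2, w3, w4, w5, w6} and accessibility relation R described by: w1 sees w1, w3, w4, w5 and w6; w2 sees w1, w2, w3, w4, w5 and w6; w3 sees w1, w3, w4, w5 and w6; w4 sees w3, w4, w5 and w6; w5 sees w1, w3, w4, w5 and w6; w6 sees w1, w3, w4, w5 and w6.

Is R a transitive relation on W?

No

Transitive: no — w4 R w3 and w3 R w1, but not w4 R w1.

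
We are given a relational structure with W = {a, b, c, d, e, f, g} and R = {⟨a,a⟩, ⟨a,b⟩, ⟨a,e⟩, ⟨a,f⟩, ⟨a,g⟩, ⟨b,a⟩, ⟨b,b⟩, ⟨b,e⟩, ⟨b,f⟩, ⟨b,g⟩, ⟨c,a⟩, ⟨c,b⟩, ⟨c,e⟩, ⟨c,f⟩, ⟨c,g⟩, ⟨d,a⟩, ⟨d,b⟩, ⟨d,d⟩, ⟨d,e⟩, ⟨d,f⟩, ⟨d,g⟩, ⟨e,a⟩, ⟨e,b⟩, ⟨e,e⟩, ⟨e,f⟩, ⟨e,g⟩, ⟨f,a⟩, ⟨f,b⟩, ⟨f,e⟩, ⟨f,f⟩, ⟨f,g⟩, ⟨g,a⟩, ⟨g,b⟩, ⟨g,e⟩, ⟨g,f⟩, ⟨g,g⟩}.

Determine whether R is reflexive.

No

Reflexive: no — c is not related to itself.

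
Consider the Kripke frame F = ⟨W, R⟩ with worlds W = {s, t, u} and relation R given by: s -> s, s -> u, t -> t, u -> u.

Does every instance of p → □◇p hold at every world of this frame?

No

The schema B characterises exactly the symmetric frames.
Symmetric: no — s R u but not u R s.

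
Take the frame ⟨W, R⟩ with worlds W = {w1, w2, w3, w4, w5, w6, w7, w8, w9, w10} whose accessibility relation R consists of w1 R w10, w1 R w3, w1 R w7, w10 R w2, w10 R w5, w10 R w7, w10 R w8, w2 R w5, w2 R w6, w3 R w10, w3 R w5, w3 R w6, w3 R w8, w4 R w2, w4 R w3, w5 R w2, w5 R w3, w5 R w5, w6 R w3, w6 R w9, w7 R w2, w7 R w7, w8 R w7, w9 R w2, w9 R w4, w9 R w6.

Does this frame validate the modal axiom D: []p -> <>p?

The schema D characterises exactly the serial frames.
Serial: yes — every world has a successor (e.g. w1 R w10).

Yes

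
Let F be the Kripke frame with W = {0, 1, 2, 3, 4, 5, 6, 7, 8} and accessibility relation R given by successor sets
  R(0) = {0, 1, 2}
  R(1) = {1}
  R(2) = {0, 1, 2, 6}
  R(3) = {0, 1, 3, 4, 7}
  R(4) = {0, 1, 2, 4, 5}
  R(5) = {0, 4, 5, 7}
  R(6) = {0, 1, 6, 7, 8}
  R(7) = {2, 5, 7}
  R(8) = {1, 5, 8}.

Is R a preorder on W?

Reflexive: yes — every world is R-related to itself.
Transitive: no — 0 R 2 and 2 R 6, but not 0 R 6.
So R is not a preorder.

No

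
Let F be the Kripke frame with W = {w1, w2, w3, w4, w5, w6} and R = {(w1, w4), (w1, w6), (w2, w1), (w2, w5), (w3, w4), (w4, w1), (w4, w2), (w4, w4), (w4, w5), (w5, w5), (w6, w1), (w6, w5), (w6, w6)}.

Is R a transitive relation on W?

No

Transitive: no — w1 R w4 and w4 R w2, but not w1 R w2.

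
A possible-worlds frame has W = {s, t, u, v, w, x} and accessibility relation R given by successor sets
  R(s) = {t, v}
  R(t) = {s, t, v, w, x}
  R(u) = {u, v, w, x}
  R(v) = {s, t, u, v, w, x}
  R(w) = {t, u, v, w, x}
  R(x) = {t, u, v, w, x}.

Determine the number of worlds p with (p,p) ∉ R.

Enumerating: s.

1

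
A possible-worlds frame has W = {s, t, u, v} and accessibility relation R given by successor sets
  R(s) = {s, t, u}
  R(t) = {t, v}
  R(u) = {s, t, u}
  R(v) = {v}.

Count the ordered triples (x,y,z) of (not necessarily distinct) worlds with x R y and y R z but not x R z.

Enumerating: (s,t,v), (u,t,v).

2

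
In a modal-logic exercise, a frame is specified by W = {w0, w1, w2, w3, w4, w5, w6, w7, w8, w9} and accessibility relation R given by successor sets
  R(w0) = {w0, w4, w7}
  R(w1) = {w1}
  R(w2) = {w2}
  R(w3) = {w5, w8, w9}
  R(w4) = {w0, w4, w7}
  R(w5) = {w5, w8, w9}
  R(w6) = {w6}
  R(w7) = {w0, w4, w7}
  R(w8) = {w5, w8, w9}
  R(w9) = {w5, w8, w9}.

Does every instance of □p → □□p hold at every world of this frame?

The schema 4 characterises exactly the transitive frames.
Transitive: yes — every two-step R-path is closed by a direct edge.

Yes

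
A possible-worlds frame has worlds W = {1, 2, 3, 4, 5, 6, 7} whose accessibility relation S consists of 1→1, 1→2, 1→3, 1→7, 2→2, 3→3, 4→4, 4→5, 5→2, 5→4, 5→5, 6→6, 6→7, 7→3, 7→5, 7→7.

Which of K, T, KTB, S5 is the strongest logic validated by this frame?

T

Reflexive (axiom T): yes — every world is S-related to itself.
Symmetric (axiom B): no — 1 S 2 but not 2 S 1.
Euclidean (axiom 5): no — 1 S 2 and 1 S 3, but not 2 S 3.
So F validates K, T; KTB would additionally require S to be symmetric. The strongest is T.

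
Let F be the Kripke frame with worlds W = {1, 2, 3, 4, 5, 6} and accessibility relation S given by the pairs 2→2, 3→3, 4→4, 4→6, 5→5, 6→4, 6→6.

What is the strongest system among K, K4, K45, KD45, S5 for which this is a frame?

K45

Transitive (axiom 4): yes — every two-step S-path is closed by a direct edge.
Euclidean (axiom 5): yes — any two successors of a common world are S-related.
Serial (axiom D): no — 1 has no S-successor.
Reflexive (axiom T): no — 1 is not related to itself.
So F validates K, K4, K45; KD45 would additionally require S to be serial. The strongest is K45.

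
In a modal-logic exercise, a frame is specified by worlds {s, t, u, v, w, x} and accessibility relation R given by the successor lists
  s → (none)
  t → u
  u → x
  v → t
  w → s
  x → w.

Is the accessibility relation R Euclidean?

Euclidean: no — t R u and t R u, but not u R u.

No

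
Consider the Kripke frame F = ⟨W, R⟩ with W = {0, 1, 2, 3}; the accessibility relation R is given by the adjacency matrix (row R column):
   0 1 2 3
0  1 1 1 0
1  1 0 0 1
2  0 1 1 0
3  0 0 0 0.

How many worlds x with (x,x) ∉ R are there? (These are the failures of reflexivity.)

2

Enumerating: 1, 3.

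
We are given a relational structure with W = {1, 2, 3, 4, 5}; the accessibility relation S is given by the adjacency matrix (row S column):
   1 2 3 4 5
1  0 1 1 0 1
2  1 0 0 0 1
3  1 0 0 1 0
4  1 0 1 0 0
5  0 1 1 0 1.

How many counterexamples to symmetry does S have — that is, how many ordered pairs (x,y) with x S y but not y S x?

Enumerating: (1,5), (4,1), (5,3).

3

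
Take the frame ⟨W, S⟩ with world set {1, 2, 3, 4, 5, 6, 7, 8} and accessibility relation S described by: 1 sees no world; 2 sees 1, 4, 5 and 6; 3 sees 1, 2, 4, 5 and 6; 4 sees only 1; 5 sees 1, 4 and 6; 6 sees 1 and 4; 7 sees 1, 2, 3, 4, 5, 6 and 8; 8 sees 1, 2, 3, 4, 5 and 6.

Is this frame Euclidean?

Euclidean: no — 2 S 1 and 2 S 4, but not 1 S 4.

No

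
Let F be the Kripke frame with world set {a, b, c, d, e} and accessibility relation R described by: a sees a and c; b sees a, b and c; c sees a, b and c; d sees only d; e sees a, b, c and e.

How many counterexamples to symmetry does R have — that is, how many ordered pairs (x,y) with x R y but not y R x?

Enumerating: (b,a), (e,a), (e,b), (e,c).

4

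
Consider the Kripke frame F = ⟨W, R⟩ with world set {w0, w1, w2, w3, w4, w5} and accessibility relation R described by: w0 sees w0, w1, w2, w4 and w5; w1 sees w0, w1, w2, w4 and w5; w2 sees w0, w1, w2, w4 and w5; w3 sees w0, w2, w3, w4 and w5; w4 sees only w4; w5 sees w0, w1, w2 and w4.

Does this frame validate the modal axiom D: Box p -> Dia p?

Yes

By correspondence theory, D is valid on a frame iff R is serial.
Serial: yes — every world has a successor (e.g. w0 R w0).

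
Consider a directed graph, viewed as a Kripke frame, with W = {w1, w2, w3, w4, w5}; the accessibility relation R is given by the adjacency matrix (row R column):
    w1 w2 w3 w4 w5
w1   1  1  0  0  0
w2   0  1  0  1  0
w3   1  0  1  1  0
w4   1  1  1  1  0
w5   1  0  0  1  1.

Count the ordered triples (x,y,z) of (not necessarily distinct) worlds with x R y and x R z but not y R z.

Enumerating: (w1,w2,w1), (w3,w1,w3), (w3,w1,w4), (w4,w1,w3), (w4,w1,w4), (w4,w2,w1), (w4,w2,w3), (w4,w3,w2), (w5,w1,w4), (w5,w1,w5), (w5,w4,w5).

11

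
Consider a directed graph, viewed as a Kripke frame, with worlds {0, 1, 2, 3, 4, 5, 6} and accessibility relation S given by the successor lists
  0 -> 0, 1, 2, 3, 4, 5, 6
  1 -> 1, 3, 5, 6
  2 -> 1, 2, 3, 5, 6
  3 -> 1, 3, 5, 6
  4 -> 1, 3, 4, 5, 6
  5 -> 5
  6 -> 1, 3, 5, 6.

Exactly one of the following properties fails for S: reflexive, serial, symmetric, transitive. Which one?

Reflexive: yes — every world is S-related to itself.
Serial: yes — every world has a successor (e.g. 0 S 0).
Symmetric: no — 0 S 1 but not 1 S 0.
Transitive: yes — every two-step S-path is closed by a direct edge.
Only symmetric fails.

symmetric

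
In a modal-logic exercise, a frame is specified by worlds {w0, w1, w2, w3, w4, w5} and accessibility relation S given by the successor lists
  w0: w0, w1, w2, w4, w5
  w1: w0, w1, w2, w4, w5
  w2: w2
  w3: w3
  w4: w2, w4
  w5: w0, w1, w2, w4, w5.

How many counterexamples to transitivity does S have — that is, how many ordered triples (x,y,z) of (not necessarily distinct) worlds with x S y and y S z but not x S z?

0

S is transitive; there are no such tuples.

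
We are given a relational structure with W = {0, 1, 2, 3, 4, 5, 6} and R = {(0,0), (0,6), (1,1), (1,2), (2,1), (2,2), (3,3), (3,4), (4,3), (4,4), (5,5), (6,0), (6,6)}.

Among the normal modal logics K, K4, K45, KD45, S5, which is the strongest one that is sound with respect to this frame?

Transitive (axiom 4): yes — every two-step R-path is closed by a direct edge.
Euclidean (axiom 5): yes — any two successors of a common world are R-related.
Serial (axiom D): yes — every world has a successor (e.g. 0 R 0).
Reflexive (axiom T): yes — every world is R-related to itself.
So F validates K, K4, K45, KD45, S5. The strongest is S5.

S5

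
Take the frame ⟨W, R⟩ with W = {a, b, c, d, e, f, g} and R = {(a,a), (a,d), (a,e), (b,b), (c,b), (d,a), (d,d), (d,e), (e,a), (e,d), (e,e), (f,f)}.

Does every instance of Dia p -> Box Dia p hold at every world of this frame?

The schema 5 characterises exactly the Euclidean frames.
Euclidean: yes — any two successors of a common world are R-related.

Yes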